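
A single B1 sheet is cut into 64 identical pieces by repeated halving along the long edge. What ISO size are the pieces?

B7

64 = 2^6, so 6 halving steps.
B1 → B2 → … → B7 after 6 steps.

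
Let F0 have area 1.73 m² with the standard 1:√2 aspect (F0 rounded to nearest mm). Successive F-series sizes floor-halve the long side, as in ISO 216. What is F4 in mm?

Let F0's short side be w mm. w · w√2 = 1.73 m² = 1,730,000 mm², so w ≈ 1106.0 mm and w√2 ≈ 1564.2 mm → F0 = 1106 × 1564 mm.
F1: ⌊1564/2⌋ × 1106 = 782 × 1106 mm
F2: ⌊1106/2⌋ × 782 = 553 × 782 mm
F3: ⌊782/2⌋ × 553 = 391 × 553 mm
F4: ⌊553/2⌋ × 391 = 276 × 391 mm

276 × 391 mm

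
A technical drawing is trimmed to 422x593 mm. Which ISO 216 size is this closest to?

A2 (420 × 594 mm)

Aspect ratio 593/422 ≈ 1.405 — close to the ISO √2 ≈ 1.414.
In the A-series (A0 area = 1 m²): A2 = 420 × 594 mm.
Off by 3 mm total — nearest standard size.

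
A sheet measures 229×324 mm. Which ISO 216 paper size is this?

Aspect ratio 324/229 ≈ 1.415 — close to the ISO √2 ≈ 1.414.
In the C-series (envelope sizes, between A and B): C4 = 229 × 324 mm.

C4 (229 × 324 mm)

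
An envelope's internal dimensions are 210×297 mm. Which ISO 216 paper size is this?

A4 (210 × 297 mm)

Aspect ratio 297/210 ≈ 1.414 — close to the ISO √2 ≈ 1.414.
In the A-series (A0 area = 1 m²): A4 = 210 × 297 mm.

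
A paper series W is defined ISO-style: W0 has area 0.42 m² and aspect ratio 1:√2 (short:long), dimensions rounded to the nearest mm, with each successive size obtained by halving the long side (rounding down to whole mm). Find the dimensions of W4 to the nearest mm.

Let W0's short side be w mm. w · w√2 = 0.42 m² = 420,000 mm², so w ≈ 545.0 mm and w√2 ≈ 770.7 mm → W0 = 545 × 771 mm.
W1: ⌊771/2⌋ × 545 = 385 × 545 mm
W2: ⌊545/2⌋ × 385 = 272 × 385 mm
W3: ⌊385/2⌋ × 272 = 192 × 272 mm
W4: ⌊272/2⌋ × 192 = 136 × 192 mm

136 × 192 mm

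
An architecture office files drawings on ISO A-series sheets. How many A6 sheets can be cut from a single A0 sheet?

64

Each ISO step halves the sheet: 1 × A0 → 2 × A1 → 4 × A2 → 8 × A3 → …
From A0 to A6 is 6 halving steps: 2^6 = 64.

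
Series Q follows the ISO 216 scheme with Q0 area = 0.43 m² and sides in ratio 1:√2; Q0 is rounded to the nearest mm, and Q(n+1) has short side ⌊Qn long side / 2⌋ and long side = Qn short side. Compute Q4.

Let Q0's short side be w mm. w · w√2 = 0.43 m² = 430,000 mm², so w ≈ 551.4 mm and w√2 ≈ 779.8 mm → Q0 = 551 × 780 mm.
Q1: ⌊780/2⌋ × 551 = 390 × 551 mm
Q2: ⌊551/2⌋ × 390 = 275 × 390 mm
Q3: ⌊390/2⌋ × 275 = 195 × 275 mm
Q4: ⌊275/2⌋ × 195 = 137 × 195 mm

137 × 195 mm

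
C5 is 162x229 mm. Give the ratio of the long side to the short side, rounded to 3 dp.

1.414

229 / 162 = 1.414
Matches √2 ≈ 1.414 — the ISO 216 defining ratio.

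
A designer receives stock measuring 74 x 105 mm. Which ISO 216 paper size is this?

A7 (74 × 105 mm)

Aspect ratio 105/74 ≈ 1.419 — close to the ISO √2 ≈ 1.414.
In the A-series (A0 area = 1 m²): A7 = 74 × 105 mm.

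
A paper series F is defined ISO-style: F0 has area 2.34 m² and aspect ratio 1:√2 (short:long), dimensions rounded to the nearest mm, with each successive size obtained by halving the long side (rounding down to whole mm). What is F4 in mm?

321 × 454 mm

Let F0's short side be w mm. w · w√2 = 2.34 m² = 2,340,000 mm², so w ≈ 1286.3 mm and w√2 ≈ 1819.1 mm → F0 = 1286 × 1819 mm.
F1: ⌊1819/2⌋ × 1286 = 909 × 1286 mm
F2: ⌊1286/2⌋ × 909 = 643 × 909 mm
F3: ⌊909/2⌋ × 643 = 454 × 643 mm
F4: ⌊643/2⌋ × 454 = 321 × 454 mm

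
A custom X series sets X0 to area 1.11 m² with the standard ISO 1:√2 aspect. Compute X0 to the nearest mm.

886 × 1253 mm

Let the short side be w mm. Then w · w√2 = 1.11 m² = 1,110,000 mm².
w² = 1,110,000/√2, so w ≈ 885.9 mm; long side = w√2 ≈ 1252.9 mm.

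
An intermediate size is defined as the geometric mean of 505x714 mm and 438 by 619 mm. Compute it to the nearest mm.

Short side: √(505 · 438) = √221190 ≈ 470.3 → 470 mm
Long side: √(714 · 619) = √441966 ≈ 664.8 → 665 mm

470 × 665 mm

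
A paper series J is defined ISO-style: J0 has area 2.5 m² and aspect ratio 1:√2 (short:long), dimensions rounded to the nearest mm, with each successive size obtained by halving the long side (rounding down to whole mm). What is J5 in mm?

Let J0's short side be w mm. w · w√2 = 2.5 m² = 2,500,000 mm², so w ≈ 1329.6 mm and w√2 ≈ 1880.3 mm → J0 = 1330 × 1880 mm.
J1: ⌊1880/2⌋ × 1330 = 940 × 1330 mm
J2: ⌊1330/2⌋ × 940 = 665 × 940 mm
J3: ⌊940/2⌋ × 665 = 470 × 665 mm
J4: ⌊665/2⌋ × 470 = 332 × 470 mm
J5: ⌊470/2⌋ × 332 = 235 × 332 mm

235 × 332 mm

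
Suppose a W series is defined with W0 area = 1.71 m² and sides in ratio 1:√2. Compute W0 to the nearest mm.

1100 × 1555 mm

Let the short side be w mm. Then w · w√2 = 1.71 m² = 1,710,000 mm².
w² = 1,710,000/√2, so w ≈ 1099.6 mm; long side = w√2 ≈ 1555.1 mm.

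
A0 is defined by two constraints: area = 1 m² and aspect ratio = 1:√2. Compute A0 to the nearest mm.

841 × 1189 mm

Let the short side be w mm. Then the long side is w√2 and w · w√2 = 10⁶ mm².
w² = 10⁶/√2, so w = 1000 / 2^(1/4) ≈ 840.9 mm; long side = 1000 · 2^(1/4) ≈ 1189.2 mm.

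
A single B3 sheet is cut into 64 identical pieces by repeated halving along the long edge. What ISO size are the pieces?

64 = 2^6, so 6 halving steps.
B3 → B4 → … → B9 after 6 steps.

B9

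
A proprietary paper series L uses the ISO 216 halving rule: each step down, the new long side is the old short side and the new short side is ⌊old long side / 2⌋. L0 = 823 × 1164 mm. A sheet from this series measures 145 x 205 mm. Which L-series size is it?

L5

L0: 823 × 1164 mm
L1: 582 × 823 mm
L2: 411 × 582 mm
L3: 291 × 411 mm
L4: 205 × 291 mm
L5: 145 × 205 mm
L6: 102 × 145 mm
→ matches L5.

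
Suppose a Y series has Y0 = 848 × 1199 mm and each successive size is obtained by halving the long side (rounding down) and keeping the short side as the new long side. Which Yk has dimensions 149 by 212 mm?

Y5

Y0: 848 × 1199 mm
Y1: 599 × 848 mm
Y2: 424 × 599 mm
Y3: 299 × 424 mm
Y4: 212 × 299 mm
Y5: 149 × 212 mm
Y6: 106 × 149 mm
→ matches Y5.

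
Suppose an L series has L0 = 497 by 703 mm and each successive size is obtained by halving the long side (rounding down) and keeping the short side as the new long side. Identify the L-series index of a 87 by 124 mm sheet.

L0: 497 × 703 mm
L1: 351 × 497 mm
L2: 248 × 351 mm
L3: 175 × 248 mm
L4: 124 × 175 mm
L5: 87 × 124 mm
L6: 62 × 87 mm
→ matches L5.

L5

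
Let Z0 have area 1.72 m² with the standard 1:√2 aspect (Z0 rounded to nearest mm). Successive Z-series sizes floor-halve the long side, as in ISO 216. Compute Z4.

275 × 390 mm

Let Z0's short side be w mm. w · w√2 = 1.72 m² = 1,720,000 mm², so w ≈ 1102.8 mm and w√2 ≈ 1559.6 mm → Z0 = 1103 × 1560 mm.
Z1: ⌊1560/2⌋ × 1103 = 780 × 1103 mm
Z2: ⌊1103/2⌋ × 780 = 551 × 780 mm
Z3: ⌊780/2⌋ × 551 = 390 × 551 mm
Z4: ⌊551/2⌋ × 390 = 275 × 390 mm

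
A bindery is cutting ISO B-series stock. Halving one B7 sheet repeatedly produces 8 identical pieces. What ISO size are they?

B10

8 = 2^3, so 3 halving steps.
B7 → B8 → … → B10 after 3 steps.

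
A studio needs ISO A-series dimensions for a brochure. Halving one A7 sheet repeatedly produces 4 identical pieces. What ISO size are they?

4 = 2^2, so 2 halving steps.
A7 → A8 → … → A9 after 2 steps.

A9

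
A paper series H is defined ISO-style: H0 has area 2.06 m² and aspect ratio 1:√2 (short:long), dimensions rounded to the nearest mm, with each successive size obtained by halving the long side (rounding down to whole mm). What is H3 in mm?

Let H0's short side be w mm. w · w√2 = 2.06 m² = 2,060,000 mm², so w ≈ 1206.9 mm and w√2 ≈ 1706.8 mm → H0 = 1207 × 1707 mm.
H1: ⌊1707/2⌋ × 1207 = 853 × 1207 mm
H2: ⌊1207/2⌋ × 853 = 603 × 853 mm
H3: ⌊853/2⌋ × 603 = 426 × 603 mm

426 × 603 mm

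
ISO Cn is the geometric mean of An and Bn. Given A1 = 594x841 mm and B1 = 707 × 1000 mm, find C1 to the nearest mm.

648 × 917 mm

Short side: √(594 · 707) = √419958 ≈ 648.0 → 648 mm
Long side: √(841 · 1000) = √841000 ≈ 917.1 → 917 mm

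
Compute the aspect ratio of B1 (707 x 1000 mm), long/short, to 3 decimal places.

1000 / 707 = 1.414
Matches √2 ≈ 1.414 — the ISO 216 defining ratio.

1.414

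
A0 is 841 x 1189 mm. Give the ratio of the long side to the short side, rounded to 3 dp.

1.414

1189 / 841 = 1.414
Matches √2 ≈ 1.414 — the ISO 216 defining ratio.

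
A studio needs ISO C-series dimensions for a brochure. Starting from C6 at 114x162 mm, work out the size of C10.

C7: ⌊162/2⌋ × 114 = 81 × 114 mm
C8: ⌊114/2⌋ × 81 = 57 × 81 mm
C9: ⌊81/2⌋ × 57 = 40 × 57 mm
C10: ⌊57/2⌋ × 40 = 28 × 40 mm

28 × 40 mm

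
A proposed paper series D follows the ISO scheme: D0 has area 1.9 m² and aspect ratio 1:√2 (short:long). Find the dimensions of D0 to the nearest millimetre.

1159 × 1639 mm

Let the short side be w mm. Then w · w√2 = 1.9 m² = 1,900,000 mm².
w² = 1,900,000/√2, so w ≈ 1159.1 mm; long side = w√2 ≈ 1639.2 mm.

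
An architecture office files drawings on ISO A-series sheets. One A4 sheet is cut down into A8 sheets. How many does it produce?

16

Each ISO step halves the sheet: 1 × A4 → 2 × A5 → 4 × A6 → 8 × A7 → …
From A4 to A8 is 4 halving steps: 2^4 = 16.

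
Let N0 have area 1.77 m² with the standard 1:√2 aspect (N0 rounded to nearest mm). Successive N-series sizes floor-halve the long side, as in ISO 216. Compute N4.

279 × 395 mm

Let N0's short side be w mm. w · w√2 = 1.77 m² = 1,770,000 mm², so w ≈ 1118.7 mm and w√2 ≈ 1582.1 mm → N0 = 1119 × 1582 mm.
N1: ⌊1582/2⌋ × 1119 = 791 × 1119 mm
N2: ⌊1119/2⌋ × 791 = 559 × 791 mm
N3: ⌊791/2⌋ × 559 = 395 × 559 mm
N4: ⌊559/2⌋ × 395 = 279 × 395 mm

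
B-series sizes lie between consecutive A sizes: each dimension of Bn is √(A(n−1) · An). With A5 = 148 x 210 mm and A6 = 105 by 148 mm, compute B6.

Short side: √(148 · 105) = √15540 ≈ 124.7 → 125 mm
Long side: √(210 · 148) = √31080 ≈ 176.3 → 176 mm

125 × 176 mm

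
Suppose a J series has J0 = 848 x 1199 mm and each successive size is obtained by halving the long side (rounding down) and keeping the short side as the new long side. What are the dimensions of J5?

149 × 212 mm

J1: ⌊1199/2⌋ × 848 = 599 × 848 mm
J2: ⌊848/2⌋ × 599 = 424 × 599 mm
J3: ⌊599/2⌋ × 424 = 299 × 424 mm
J4: ⌊424/2⌋ × 299 = 212 × 299 mm
J5: ⌊299/2⌋ × 212 = 149 × 212 mm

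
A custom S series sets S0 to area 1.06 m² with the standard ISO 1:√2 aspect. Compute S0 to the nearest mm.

Let the short side be w mm. Then w · w√2 = 1.06 m² = 1,060,000 mm².
w² = 1,060,000/√2, so w ≈ 865.8 mm; long side = w√2 ≈ 1224.4 mm.

866 × 1224 mm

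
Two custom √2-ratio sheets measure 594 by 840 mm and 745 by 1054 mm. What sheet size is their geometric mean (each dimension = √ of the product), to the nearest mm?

Short side: √(594 · 745) = √442530 ≈ 665.2 → 665 mm
Long side: √(840 · 1054) = √885360 ≈ 940.9 → 941 mm

665 × 941 mm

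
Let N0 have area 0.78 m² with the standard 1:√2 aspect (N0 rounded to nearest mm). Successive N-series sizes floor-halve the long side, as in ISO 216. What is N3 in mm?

262 × 371 mm

Let N0's short side be w mm. w · w√2 = 0.78 m² = 780,000 mm², so w ≈ 742.7 mm and w√2 ≈ 1050.3 mm → N0 = 743 × 1050 mm.
N1: ⌊1050/2⌋ × 743 = 525 × 743 mm
N2: ⌊743/2⌋ × 525 = 371 × 525 mm
N3: ⌊525/2⌋ × 371 = 262 × 371 mm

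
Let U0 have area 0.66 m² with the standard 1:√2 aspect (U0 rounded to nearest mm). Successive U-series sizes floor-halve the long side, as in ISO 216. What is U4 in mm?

Let U0's short side be w mm. w · w√2 = 0.66 m² = 660,000 mm², so w ≈ 683.1 mm and w√2 ≈ 966.1 mm → U0 = 683 × 966 mm.
U1: ⌊966/2⌋ × 683 = 483 × 683 mm
U2: ⌊683/2⌋ × 483 = 341 × 483 mm
U3: ⌊483/2⌋ × 341 = 241 × 341 mm
U4: ⌊341/2⌋ × 241 = 170 × 241 mm

170 × 241 mm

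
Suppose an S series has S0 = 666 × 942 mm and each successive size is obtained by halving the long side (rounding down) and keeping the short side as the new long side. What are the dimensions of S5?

S1: ⌊942/2⌋ × 666 = 471 × 666 mm
S2: ⌊666/2⌋ × 471 = 333 × 471 mm
S3: ⌊471/2⌋ × 333 = 235 × 333 mm
S4: ⌊333/2⌋ × 235 = 166 × 235 mm
S5: ⌊235/2⌋ × 166 = 117 × 166 mm

117 × 166 mm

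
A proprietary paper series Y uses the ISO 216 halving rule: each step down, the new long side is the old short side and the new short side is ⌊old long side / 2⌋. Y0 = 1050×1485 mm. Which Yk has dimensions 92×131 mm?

Y7

Y0: 1050 × 1485 mm
Y1: 742 × 1050 mm
Y2: 525 × 742 mm
Y3: 371 × 525 mm
Y4: 262 × 371 mm
Y5: 185 × 262 mm
Y6: 131 × 185 mm
Y7: 92 × 131 mm
Y8: 65 × 92 mm
→ matches Y7.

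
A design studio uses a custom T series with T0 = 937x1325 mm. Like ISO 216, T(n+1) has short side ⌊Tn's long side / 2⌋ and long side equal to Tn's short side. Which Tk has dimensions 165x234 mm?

T0: 937 × 1325 mm
T1: 662 × 937 mm
T2: 468 × 662 mm
T3: 331 × 468 mm
T4: 234 × 331 mm
T5: 165 × 234 mm
T6: 117 × 165 mm
→ matches T5.

T5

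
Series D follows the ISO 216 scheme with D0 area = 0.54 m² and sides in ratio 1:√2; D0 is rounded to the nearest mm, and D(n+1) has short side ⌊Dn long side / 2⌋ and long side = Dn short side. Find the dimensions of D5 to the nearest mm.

Let D0's short side be w mm. w · w√2 = 0.54 m² = 540,000 mm², so w ≈ 617.9 mm and w√2 ≈ 873.9 mm → D0 = 618 × 874 mm.
D1: ⌊874/2⌋ × 618 = 437 × 618 mm
D2: ⌊618/2⌋ × 437 = 309 × 437 mm
D3: ⌊437/2⌋ × 309 = 218 × 309 mm
D4: ⌊309/2⌋ × 218 = 154 × 218 mm
D5: ⌊218/2⌋ × 154 = 109 × 154 mm

109 × 154 mm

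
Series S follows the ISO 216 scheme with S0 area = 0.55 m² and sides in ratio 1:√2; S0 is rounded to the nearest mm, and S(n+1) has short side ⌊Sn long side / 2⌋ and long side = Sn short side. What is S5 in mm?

Let S0's short side be w mm. w · w√2 = 0.55 m² = 550,000 mm², so w ≈ 623.6 mm and w√2 ≈ 881.9 mm → S0 = 624 × 882 mm.
S1: ⌊882/2⌋ × 624 = 441 × 624 mm
S2: ⌊624/2⌋ × 441 = 312 × 441 mm
S3: ⌊441/2⌋ × 312 = 220 × 312 mm
S4: ⌊312/2⌋ × 220 = 156 × 220 mm
S5: ⌊220/2⌋ × 156 = 110 × 156 mm

110 × 156 mm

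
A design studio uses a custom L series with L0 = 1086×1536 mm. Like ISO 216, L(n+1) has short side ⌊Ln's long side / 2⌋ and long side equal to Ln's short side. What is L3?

L1: ⌊1536/2⌋ × 1086 = 768 × 1086 mm
L2: ⌊1086/2⌋ × 768 = 543 × 768 mm
L3: ⌊768/2⌋ × 543 = 384 × 543 mm

384 × 543 mm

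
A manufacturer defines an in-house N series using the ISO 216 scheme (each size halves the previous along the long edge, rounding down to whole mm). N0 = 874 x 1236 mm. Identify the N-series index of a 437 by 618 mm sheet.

N2

N0: 874 × 1236 mm
N1: 618 × 874 mm
N2: 437 × 618 mm
N3: 309 × 437 mm
→ matches N2.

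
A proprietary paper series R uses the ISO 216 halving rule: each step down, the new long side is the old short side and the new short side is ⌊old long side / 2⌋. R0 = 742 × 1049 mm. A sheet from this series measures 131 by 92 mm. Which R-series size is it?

R0: 742 × 1049 mm
R1: 524 × 742 mm
R2: 371 × 524 mm
R3: 262 × 371 mm
R4: 185 × 262 mm
R5: 131 × 185 mm
R6: 92 × 131 mm
R7: 65 × 92 mm
→ matches R6.

R6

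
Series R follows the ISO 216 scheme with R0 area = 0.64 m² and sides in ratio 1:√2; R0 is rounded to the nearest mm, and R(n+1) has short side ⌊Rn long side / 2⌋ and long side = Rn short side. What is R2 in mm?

Let R0's short side be w mm. w · w√2 = 0.64 m² = 640,000 mm², so w ≈ 672.7 mm and w√2 ≈ 951.4 mm → R0 = 673 × 951 mm.
R1: ⌊951/2⌋ × 673 = 475 × 673 mm
R2: ⌊673/2⌋ × 475 = 336 × 475 mm

336 × 475 mm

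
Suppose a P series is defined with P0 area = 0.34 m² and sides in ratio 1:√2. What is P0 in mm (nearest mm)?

Let the short side be w mm. Then w · w√2 = 0.34 m² = 340,000 mm².
w² = 340,000/√2, so w ≈ 490.3 mm; long side = w√2 ≈ 693.4 mm.

490 × 693 mm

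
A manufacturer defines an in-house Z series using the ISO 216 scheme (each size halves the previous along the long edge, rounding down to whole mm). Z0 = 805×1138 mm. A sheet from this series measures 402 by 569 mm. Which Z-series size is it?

Z0: 805 × 1138 mm
Z1: 569 × 805 mm
Z2: 402 × 569 mm
Z3: 284 × 402 mm
→ matches Z2.

Z2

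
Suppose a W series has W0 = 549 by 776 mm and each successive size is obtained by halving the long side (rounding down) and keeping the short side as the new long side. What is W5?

W1: ⌊776/2⌋ × 549 = 388 × 549 mm
W2: ⌊549/2⌋ × 388 = 274 × 388 mm
W3: ⌊388/2⌋ × 274 = 194 × 274 mm
W4: ⌊274/2⌋ × 194 = 137 × 194 mm
W5: ⌊194/2⌋ × 137 = 97 × 137 mm

97 × 137 mm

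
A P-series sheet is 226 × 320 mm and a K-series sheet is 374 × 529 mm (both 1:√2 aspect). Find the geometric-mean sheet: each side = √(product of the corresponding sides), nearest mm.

Short side: √(226 · 374) = √84524 ≈ 290.7 → 291 mm
Long side: √(320 · 529) = √169280 ≈ 411.4 → 411 mm

291 × 411 mm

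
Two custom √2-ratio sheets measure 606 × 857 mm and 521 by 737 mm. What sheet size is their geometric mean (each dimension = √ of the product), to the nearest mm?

562 × 795 mm

Short side: √(606 · 521) = √315726 ≈ 561.9 → 562 mm
Long side: √(857 · 737) = √631609 ≈ 794.7 → 795 mm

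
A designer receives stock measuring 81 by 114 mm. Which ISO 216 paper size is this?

C7 (81 × 114 mm)

Aspect ratio 114/81 ≈ 1.407 — close to the ISO √2 ≈ 1.414.
In the C-series (envelope sizes, between A and B): C7 = 81 × 114 mm.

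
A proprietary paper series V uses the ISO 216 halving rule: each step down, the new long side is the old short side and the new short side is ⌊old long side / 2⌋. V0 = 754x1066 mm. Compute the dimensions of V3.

V1: ⌊1066/2⌋ × 754 = 533 × 754 mm
V2: ⌊754/2⌋ × 533 = 377 × 533 mm
V3: ⌊533/2⌋ × 377 = 266 × 377 mm

266 × 377 mm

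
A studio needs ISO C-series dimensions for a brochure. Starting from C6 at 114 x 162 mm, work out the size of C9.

40 × 57 mm

C7: ⌊162/2⌋ × 114 = 81 × 114 mm
C8: ⌊114/2⌋ × 81 = 57 × 81 mm
C9: ⌊81/2⌋ × 57 = 40 × 57 mm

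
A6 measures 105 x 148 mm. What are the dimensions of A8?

A7: ⌊148/2⌋ × 105 = 74 × 105 mm
A8: ⌊105/2⌋ × 74 = 52 × 74 mm

52 × 74 mm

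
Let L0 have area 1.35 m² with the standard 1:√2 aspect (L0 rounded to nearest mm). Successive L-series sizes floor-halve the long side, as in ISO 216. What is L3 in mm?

345 × 488 mm

Let L0's short side be w mm. w · w√2 = 1.35 m² = 1,350,000 mm², so w ≈ 977.0 mm and w√2 ≈ 1381.7 mm → L0 = 977 × 1382 mm.
L1: ⌊1382/2⌋ × 977 = 691 × 977 mm
L2: ⌊977/2⌋ × 691 = 488 × 691 mm
L3: ⌊691/2⌋ × 488 = 345 × 488 mm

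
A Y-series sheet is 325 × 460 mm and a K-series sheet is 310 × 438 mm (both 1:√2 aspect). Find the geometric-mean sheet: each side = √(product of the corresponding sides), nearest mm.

317 × 449 mm

Short side: √(325 · 310) = √100750 ≈ 317.4 → 317 mm
Long side: √(460 · 438) = √201480 ≈ 448.9 → 449 mm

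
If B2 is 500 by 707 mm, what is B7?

88 × 125 mm

B3: ⌊707/2⌋ × 500 = 353 × 500 mm
B4: ⌊500/2⌋ × 353 = 250 × 353 mm
B5: ⌊353/2⌋ × 250 = 176 × 250 mm
B6: ⌊250/2⌋ × 176 = 125 × 176 mm
B7: ⌊176/2⌋ × 125 = 88 × 125 mm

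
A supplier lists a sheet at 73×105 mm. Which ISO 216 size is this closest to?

Aspect ratio 105/73 ≈ 1.438 (ISO target is √2 ≈ 1.414).
In the A-series (A0 area = 1 m²): A7 = 74 × 105 mm.
Off by 1 mm total — nearest standard size.

A7 (74 × 105 mm)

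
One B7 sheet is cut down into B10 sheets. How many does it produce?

8

Each ISO step halves the sheet: 1 × B7 → 2 × B8 → 4 × B9 → 8 × B10
From B7 to B10 is 3 halving steps: 2^3 = 8.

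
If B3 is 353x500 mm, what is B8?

B4: ⌊500/2⌋ × 353 = 250 × 353 mm
B5: ⌊353/2⌋ × 250 = 176 × 250 mm
B6: ⌊250/2⌋ × 176 = 125 × 176 mm
B7: ⌊176/2⌋ × 125 = 88 × 125 mm
B8: ⌊125/2⌋ × 88 = 62 × 88 mm

62 × 88 mm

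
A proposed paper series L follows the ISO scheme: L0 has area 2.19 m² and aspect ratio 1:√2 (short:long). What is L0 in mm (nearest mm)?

Let the short side be w mm. Then w · w√2 = 2.19 m² = 2,190,000 mm².
w² = 2,190,000/√2, so w ≈ 1244.4 mm; long side = w√2 ≈ 1759.9 mm.

1244 × 1760 mm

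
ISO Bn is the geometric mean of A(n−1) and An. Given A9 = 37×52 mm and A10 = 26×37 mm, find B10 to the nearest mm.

Short side: √(37 · 26) = √962 ≈ 31.0 → 31 mm
Long side: √(52 · 37) = √1924 ≈ 43.9 → 44 mm

31 × 44 mm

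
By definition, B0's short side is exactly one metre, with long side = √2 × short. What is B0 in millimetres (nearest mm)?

1000 × 1414 mm

Short side = 1000 mm; long side = 1000√2 ≈ 1414.2 mm.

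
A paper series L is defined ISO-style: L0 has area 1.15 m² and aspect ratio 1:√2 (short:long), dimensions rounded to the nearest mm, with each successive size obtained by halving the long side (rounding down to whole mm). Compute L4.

Let L0's short side be w mm. w · w√2 = 1.15 m² = 1,150,000 mm², so w ≈ 901.8 mm and w√2 ≈ 1275.3 mm → L0 = 902 × 1275 mm.
L1: ⌊1275/2⌋ × 902 = 637 × 902 mm
L2: ⌊902/2⌋ × 637 = 451 × 637 mm
L3: ⌊637/2⌋ × 451 = 318 × 451 mm
L4: ⌊451/2⌋ × 318 = 225 × 318 mm

225 × 318 mm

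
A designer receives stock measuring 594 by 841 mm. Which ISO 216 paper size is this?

A1 (594 × 841 mm)

Aspect ratio 841/594 ≈ 1.416 — close to the ISO √2 ≈ 1.414.
In the A-series (A0 area = 1 m²): A1 = 594 × 841 mm.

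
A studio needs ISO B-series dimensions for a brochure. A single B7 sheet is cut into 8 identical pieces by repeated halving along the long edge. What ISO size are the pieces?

B10

8 = 2^3, so 3 halving steps.
B7 → B8 → … → B10 after 3 steps.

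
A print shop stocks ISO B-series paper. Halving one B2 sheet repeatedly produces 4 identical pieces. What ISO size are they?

B4

4 = 2^2, so 2 halving steps.
B2 → B3 → … → B4 after 2 steps.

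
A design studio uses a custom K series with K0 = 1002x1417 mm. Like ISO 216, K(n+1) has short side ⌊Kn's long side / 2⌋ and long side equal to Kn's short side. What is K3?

354 × 501 mm

K1: ⌊1417/2⌋ × 1002 = 708 × 1002 mm
K2: ⌊1002/2⌋ × 708 = 501 × 708 mm
K3: ⌊708/2⌋ × 501 = 354 × 501 mm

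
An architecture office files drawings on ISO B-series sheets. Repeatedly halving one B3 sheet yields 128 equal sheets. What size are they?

B10

128 = 2^7, so 7 halving steps.
B3 → B4 → … → B10 after 7 steps.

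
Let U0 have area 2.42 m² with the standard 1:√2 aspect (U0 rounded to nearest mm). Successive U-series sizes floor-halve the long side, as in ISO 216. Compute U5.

Let U0's short side be w mm. w · w√2 = 2.42 m² = 2,420,000 mm², so w ≈ 1308.1 mm and w√2 ≈ 1850.0 mm → U0 = 1308 × 1850 mm.
U1: ⌊1850/2⌋ × 1308 = 925 × 1308 mm
U2: ⌊1308/2⌋ × 925 = 654 × 925 mm
U3: ⌊925/2⌋ × 654 = 462 × 654 mm
U4: ⌊654/2⌋ × 462 = 327 × 462 mm
U5: ⌊462/2⌋ × 327 = 231 × 327 mm

231 × 327 mm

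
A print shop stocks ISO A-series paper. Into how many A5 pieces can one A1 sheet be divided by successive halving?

Each ISO step halves the sheet: 1 × A1 → 2 × A2 → 4 × A3 → 8 × A4 → …
From A1 to A5 is 4 halving steps: 2^4 = 16.

16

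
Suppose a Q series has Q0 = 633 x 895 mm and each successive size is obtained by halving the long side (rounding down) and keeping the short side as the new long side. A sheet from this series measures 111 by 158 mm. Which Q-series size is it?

Q5

Q0: 633 × 895 mm
Q1: 447 × 633 mm
Q2: 316 × 447 mm
Q3: 223 × 316 mm
Q4: 158 × 223 mm
Q5: 111 × 158 mm
Q6: 79 × 111 mm
→ matches Q5.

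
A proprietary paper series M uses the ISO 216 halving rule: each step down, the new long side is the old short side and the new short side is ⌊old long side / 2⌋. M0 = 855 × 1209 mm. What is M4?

M1: ⌊1209/2⌋ × 855 = 604 × 855 mm
M2: ⌊855/2⌋ × 604 = 427 × 604 mm
M3: ⌊604/2⌋ × 427 = 302 × 427 mm
M4: ⌊427/2⌋ × 302 = 213 × 302 mm

213 × 302 mm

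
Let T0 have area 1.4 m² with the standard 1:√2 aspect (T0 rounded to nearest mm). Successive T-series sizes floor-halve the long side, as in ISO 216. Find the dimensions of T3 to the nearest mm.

351 × 497 mm

Let T0's short side be w mm. w · w√2 = 1.4 m² = 1,400,000 mm², so w ≈ 995.0 mm and w√2 ≈ 1407.1 mm → T0 = 995 × 1407 mm.
T1: ⌊1407/2⌋ × 995 = 703 × 995 mm
T2: ⌊995/2⌋ × 703 = 497 × 703 mm
T3: ⌊703/2⌋ × 497 = 351 × 497 mm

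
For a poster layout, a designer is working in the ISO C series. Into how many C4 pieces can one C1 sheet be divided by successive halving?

Each ISO step halves the sheet: 1 × C1 → 2 × C2 → 4 × C3 → 8 × C4
From C1 to C4 is 3 halving steps: 2^3 = 8.

8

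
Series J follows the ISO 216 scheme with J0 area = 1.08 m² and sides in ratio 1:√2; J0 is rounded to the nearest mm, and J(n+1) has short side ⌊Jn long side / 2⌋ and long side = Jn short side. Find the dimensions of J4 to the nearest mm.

218 × 309 mm

Let J0's short side be w mm. w · w√2 = 1.08 m² = 1,080,000 mm², so w ≈ 873.9 mm and w√2 ≈ 1235.9 mm → J0 = 874 × 1236 mm.
J1: ⌊1236/2⌋ × 874 = 618 × 874 mm
J2: ⌊874/2⌋ × 618 = 437 × 618 mm
J3: ⌊618/2⌋ × 437 = 309 × 437 mm
J4: ⌊437/2⌋ × 309 = 218 × 309 mm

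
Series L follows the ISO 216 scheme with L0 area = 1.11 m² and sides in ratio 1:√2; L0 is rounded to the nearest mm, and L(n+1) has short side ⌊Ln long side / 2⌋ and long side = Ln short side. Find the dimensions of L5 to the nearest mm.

Let L0's short side be w mm. w · w√2 = 1.11 m² = 1,110,000 mm², so w ≈ 885.9 mm and w√2 ≈ 1252.9 mm → L0 = 886 × 1253 mm.
L1: ⌊1253/2⌋ × 886 = 626 × 886 mm
L2: ⌊886/2⌋ × 626 = 443 × 626 mm
L3: ⌊626/2⌋ × 443 = 313 × 443 mm
L4: ⌊443/2⌋ × 313 = 221 × 313 mm
L5: ⌊313/2⌋ × 221 = 156 × 221 mm

156 × 221 mm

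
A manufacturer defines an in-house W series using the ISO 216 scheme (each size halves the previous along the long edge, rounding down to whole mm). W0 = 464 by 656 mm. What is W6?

W1: ⌊656/2⌋ × 464 = 328 × 464 mm
W2: ⌊464/2⌋ × 328 = 232 × 328 mm
W3: ⌊328/2⌋ × 232 = 164 × 232 mm
W4: ⌊232/2⌋ × 164 = 116 × 164 mm
W5: ⌊164/2⌋ × 116 = 82 × 116 mm
W6: ⌊116/2⌋ × 82 = 58 × 82 mm

58 × 82 mm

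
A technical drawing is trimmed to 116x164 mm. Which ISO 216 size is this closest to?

Aspect ratio 164/116 ≈ 1.414 — close to the ISO √2 ≈ 1.414.
In the C-series (envelope sizes, between A and B): C6 = 114 × 162 mm.
Off by 4 mm total — nearest standard size.

C6 (114 × 162 mm)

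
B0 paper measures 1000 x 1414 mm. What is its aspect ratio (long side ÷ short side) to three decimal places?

1.414

1414 / 1000 = 1.414
Matches √2 ≈ 1.414 — the ISO 216 defining ratio.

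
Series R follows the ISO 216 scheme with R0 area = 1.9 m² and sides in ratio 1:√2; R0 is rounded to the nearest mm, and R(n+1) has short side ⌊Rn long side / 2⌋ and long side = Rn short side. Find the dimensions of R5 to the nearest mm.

204 × 289 mm

Let R0's short side be w mm. w · w√2 = 1.9 m² = 1,900,000 mm², so w ≈ 1159.1 mm and w√2 ≈ 1639.2 mm → R0 = 1159 × 1639 mm.
R1: ⌊1639/2⌋ × 1159 = 819 × 1159 mm
R2: ⌊1159/2⌋ × 819 = 579 × 819 mm
R3: ⌊819/2⌋ × 579 = 409 × 579 mm
R4: ⌊579/2⌋ × 409 = 289 × 409 mm
R5: ⌊409/2⌋ × 289 = 204 × 289 mm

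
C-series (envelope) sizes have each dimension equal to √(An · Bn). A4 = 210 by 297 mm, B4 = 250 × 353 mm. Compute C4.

Short side: √(210 · 250) = √52500 ≈ 229.1 → 229 mm
Long side: √(297 · 353) = √104841 ≈ 323.8 → 324 mm

229 × 324 mm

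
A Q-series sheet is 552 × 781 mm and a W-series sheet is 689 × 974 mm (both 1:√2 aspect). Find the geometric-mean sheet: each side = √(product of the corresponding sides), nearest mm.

Short side: √(552 · 689) = √380328 ≈ 616.7 → 617 mm
Long side: √(781 · 974) = √760694 ≈ 872.2 → 872 mm

617 × 872 mm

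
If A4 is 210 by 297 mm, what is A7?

74 × 105 mm

A5: ⌊297/2⌋ × 210 = 148 × 210 mm
A6: ⌊210/2⌋ × 148 = 105 × 148 mm
A7: ⌊148/2⌋ × 105 = 74 × 105 mm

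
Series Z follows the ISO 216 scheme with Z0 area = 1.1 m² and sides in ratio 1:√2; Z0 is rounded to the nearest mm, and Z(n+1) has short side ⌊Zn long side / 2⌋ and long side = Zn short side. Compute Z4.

Let Z0's short side be w mm. w · w√2 = 1.1 m² = 1,100,000 mm², so w ≈ 881.9 mm and w√2 ≈ 1247.3 mm → Z0 = 882 × 1247 mm.
Z1: ⌊1247/2⌋ × 882 = 623 × 882 mm
Z2: ⌊882/2⌋ × 623 = 441 × 623 mm
Z3: ⌊623/2⌋ × 441 = 311 × 441 mm
Z4: ⌊441/2⌋ × 311 = 220 × 311 mm

220 × 311 mm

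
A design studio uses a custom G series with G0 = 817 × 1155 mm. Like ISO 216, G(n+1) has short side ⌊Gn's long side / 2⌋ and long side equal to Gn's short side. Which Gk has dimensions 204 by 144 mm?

G0: 817 × 1155 mm
G1: 577 × 817 mm
G2: 408 × 577 mm
G3: 288 × 408 mm
G4: 204 × 288 mm
G5: 144 × 204 mm
G6: 102 × 144 mm
→ matches G5.

G5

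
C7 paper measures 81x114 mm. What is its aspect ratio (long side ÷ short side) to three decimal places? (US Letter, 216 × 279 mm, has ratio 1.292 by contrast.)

1.407

114 / 81 = 1.407
ISO 216 targets √2 ≈ 1.414; the -0.007 deviation is from mm rounding.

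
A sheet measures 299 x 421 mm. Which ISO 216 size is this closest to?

Aspect ratio 421/299 ≈ 1.408 — close to the ISO √2 ≈ 1.414.
In the A-series (A0 area = 1 m²): A3 = 297 × 420 mm.
Off by 3 mm total — nearest standard size.

A3 (297 × 420 mm)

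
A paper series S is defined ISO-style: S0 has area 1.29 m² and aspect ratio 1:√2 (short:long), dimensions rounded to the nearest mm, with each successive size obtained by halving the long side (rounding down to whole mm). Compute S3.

337 × 477 mm

Let S0's short side be w mm. w · w√2 = 1.29 m² = 1,290,000 mm², so w ≈ 955.1 mm and w√2 ≈ 1350.7 mm → S0 = 955 × 1351 mm.
S1: ⌊1351/2⌋ × 955 = 675 × 955 mm
S2: ⌊955/2⌋ × 675 = 477 × 675 mm
S3: ⌊675/2⌋ × 477 = 337 × 477 mm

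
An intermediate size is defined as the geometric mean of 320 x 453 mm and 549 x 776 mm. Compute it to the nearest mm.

419 × 593 mm

Short side: √(320 · 549) = √175680 ≈ 419.1 → 419 mm
Long side: √(453 · 776) = √351528 ≈ 592.9 → 593 mm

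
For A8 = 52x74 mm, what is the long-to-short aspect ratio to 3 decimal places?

74 / 52 = 1.423
ISO 216 targets √2 ≈ 1.414; the +0.009 deviation is from mm rounding.

1.423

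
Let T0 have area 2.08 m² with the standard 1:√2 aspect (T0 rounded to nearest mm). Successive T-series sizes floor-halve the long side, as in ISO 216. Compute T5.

214 × 303 mm

Let T0's short side be w mm. w · w√2 = 2.08 m² = 2,080,000 mm², so w ≈ 1212.8 mm and w√2 ≈ 1715.1 mm → T0 = 1213 × 1715 mm.
T1: ⌊1715/2⌋ × 1213 = 857 × 1213 mm
T2: ⌊1213/2⌋ × 857 = 606 × 857 mm
T3: ⌊857/2⌋ × 606 = 428 × 606 mm
T4: ⌊606/2⌋ × 428 = 303 × 428 mm
T5: ⌊428/2⌋ × 303 = 214 × 303 mm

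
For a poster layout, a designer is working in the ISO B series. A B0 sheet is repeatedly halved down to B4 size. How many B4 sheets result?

B0 = 1000 × 1414 mm; B4 = 250 × 353 mm.
Each halving step doubles the count; 4 steps from B0 to B4.
2^4 = 16.

16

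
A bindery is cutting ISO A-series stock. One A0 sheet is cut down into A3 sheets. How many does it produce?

Each ISO step halves the sheet: 1 × A0 → 2 × A1 → 4 × A2 → 8 × A3
From A0 to A3 is 3 halving steps: 2^3 = 8.

8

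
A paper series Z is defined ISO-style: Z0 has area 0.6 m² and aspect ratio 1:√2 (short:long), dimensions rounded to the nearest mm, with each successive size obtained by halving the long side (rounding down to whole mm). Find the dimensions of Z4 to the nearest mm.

Let Z0's short side be w mm. w · w√2 = 0.6 m² = 600,000 mm², so w ≈ 651.4 mm and w√2 ≈ 921.2 mm → Z0 = 651 × 921 mm.
Z1: ⌊921/2⌋ × 651 = 460 × 651 mm
Z2: ⌊651/2⌋ × 460 = 325 × 460 mm
Z3: ⌊460/2⌋ × 325 = 230 × 325 mm
Z4: ⌊325/2⌋ × 230 = 162 × 230 mm

162 × 230 mm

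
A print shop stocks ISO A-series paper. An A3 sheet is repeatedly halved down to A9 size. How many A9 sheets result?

64

Each ISO step halves the sheet: 1 × A3 → 2 × A4 → 4 × A5 → 8 × A6 → …
From A3 to A9 is 6 halving steps: 2^6 = 64.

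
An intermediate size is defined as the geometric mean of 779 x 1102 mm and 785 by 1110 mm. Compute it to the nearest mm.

782 × 1106 mm

Short side: √(779 · 785) = √611515 ≈ 782.0 → 782 mm
Long side: √(1102 · 1110) = √1223220 ≈ 1106.0 → 1106 mm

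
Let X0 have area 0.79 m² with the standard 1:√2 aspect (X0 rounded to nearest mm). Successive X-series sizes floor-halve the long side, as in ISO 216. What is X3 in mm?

Let X0's short side be w mm. w · w√2 = 0.79 m² = 790,000 mm², so w ≈ 747.4 mm and w√2 ≈ 1057.0 mm → X0 = 747 × 1057 mm.
X1: ⌊1057/2⌋ × 747 = 528 × 747 mm
X2: ⌊747/2⌋ × 528 = 373 × 528 mm
X3: ⌊528/2⌋ × 373 = 264 × 373 mm

264 × 373 mm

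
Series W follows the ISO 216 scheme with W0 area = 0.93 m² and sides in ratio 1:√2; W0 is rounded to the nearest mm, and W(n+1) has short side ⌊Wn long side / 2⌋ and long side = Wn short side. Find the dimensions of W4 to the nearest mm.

Let W0's short side be w mm. w · w√2 = 0.93 m² = 930,000 mm², so w ≈ 810.9 mm and w√2 ≈ 1146.8 mm → W0 = 811 × 1147 mm.
W1: ⌊1147/2⌋ × 811 = 573 × 811 mm
W2: ⌊811/2⌋ × 573 = 405 × 573 mm
W3: ⌊573/2⌋ × 405 = 286 × 405 mm
W4: ⌊405/2⌋ × 286 = 202 × 286 mm

202 × 286 mm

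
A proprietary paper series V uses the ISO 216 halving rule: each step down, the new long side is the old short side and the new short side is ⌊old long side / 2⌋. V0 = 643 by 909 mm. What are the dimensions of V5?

V1: ⌊909/2⌋ × 643 = 454 × 643 mm
V2: ⌊643/2⌋ × 454 = 321 × 454 mm
V3: ⌊454/2⌋ × 321 = 227 × 321 mm
V4: ⌊321/2⌋ × 227 = 160 × 227 mm
V5: ⌊227/2⌋ × 160 = 113 × 160 mm

113 × 160 mm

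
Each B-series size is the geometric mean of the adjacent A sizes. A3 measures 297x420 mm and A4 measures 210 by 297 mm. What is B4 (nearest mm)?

Short side: √(297 · 210) = √62370 ≈ 249.7 → 250 mm
Long side: √(420 · 297) = √124740 ≈ 353.2 → 353 mm

250 × 353 mm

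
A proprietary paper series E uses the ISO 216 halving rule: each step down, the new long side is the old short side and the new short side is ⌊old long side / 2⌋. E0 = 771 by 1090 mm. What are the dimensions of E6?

E1: ⌊1090/2⌋ × 771 = 545 × 771 mm
E2: ⌊771/2⌋ × 545 = 385 × 545 mm
E3: ⌊545/2⌋ × 385 = 272 × 385 mm
E4: ⌊385/2⌋ × 272 = 192 × 272 mm
E5: ⌊272/2⌋ × 192 = 136 × 192 mm
E6: ⌊192/2⌋ × 136 = 96 × 136 mm

96 × 136 mm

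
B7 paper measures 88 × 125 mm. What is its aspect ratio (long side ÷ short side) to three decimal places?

1.420

125 / 88 = 1.420
ISO 216 targets √2 ≈ 1.414; the +0.006 deviation is from mm rounding.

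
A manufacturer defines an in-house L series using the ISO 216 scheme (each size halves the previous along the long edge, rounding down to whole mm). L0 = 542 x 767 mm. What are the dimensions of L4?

135 × 191 mm

L1: ⌊767/2⌋ × 542 = 383 × 542 mm
L2: ⌊542/2⌋ × 383 = 271 × 383 mm
L3: ⌊383/2⌋ × 271 = 191 × 271 mm
L4: ⌊271/2⌋ × 191 = 135 × 191 mm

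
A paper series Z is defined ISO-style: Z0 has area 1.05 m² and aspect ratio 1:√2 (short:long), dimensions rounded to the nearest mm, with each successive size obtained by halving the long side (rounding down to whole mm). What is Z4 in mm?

Let Z0's short side be w mm. w · w√2 = 1.05 m² = 1,050,000 mm², so w ≈ 861.7 mm and w√2 ≈ 1218.6 mm → Z0 = 862 × 1219 mm.
Z1: ⌊1219/2⌋ × 862 = 609 × 862 mm
Z2: ⌊862/2⌋ × 609 = 431 × 609 mm
Z3: ⌊609/2⌋ × 431 = 304 × 431 mm
Z4: ⌊431/2⌋ × 304 = 215 × 304 mm

215 × 304 mm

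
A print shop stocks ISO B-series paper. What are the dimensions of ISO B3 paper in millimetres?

B0 = 1000 × 1414 mm (B0 has a 1000 mm short side, aspect 1:√2).
B1: ⌊1414/2⌋ × 1000 = 707 × 1000 mm
B2: ⌊1000/2⌋ × 707 = 500 × 707 mm
B3: ⌊707/2⌋ × 500 = 353 × 500 mm

353 × 500 mm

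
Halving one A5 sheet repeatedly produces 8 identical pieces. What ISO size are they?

8 = 2^3, so 3 halving steps.
A5 → A6 → … → A8 after 3 steps.

A8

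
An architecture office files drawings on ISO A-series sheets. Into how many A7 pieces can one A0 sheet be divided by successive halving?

Each ISO step halves the sheet: 1 × A0 → 2 × A1 → 4 × A2 → 8 × A3 → …
From A0 to A7 is 7 halving steps: 2^7 = 128.

128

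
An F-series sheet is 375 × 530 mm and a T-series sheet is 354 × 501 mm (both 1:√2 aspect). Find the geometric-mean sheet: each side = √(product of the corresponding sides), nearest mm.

364 × 515 mm

Short side: √(375 · 354) = √132750 ≈ 364.3 → 364 mm
Long side: √(530 · 501) = √265530 ≈ 515.3 → 515 mm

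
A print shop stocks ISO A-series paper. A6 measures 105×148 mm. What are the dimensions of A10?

A7: ⌊148/2⌋ × 105 = 74 × 105 mm
A8: ⌊105/2⌋ × 74 = 52 × 74 mm
A9: ⌊74/2⌋ × 52 = 37 × 52 mm
A10: ⌊52/2⌋ × 37 = 26 × 37 mm

26 × 37 mm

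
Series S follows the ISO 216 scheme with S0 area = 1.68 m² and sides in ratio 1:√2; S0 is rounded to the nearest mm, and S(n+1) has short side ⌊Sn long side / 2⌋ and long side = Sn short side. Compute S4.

272 × 385 mm

Let S0's short side be w mm. w · w√2 = 1.68 m² = 1,680,000 mm², so w ≈ 1089.9 mm and w√2 ≈ 1541.4 mm → S0 = 1090 × 1541 mm.
S1: ⌊1541/2⌋ × 1090 = 770 × 1090 mm
S2: ⌊1090/2⌋ × 770 = 545 × 770 mm
S3: ⌊770/2⌋ × 545 = 385 × 545 mm
S4: ⌊545/2⌋ × 385 = 272 × 385 mm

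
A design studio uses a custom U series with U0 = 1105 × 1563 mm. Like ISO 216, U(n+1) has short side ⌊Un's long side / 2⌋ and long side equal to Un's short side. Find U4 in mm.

276 × 390 mm

U1: ⌊1563/2⌋ × 1105 = 781 × 1105 mm
U2: ⌊1105/2⌋ × 781 = 552 × 781 mm
U3: ⌊781/2⌋ × 552 = 390 × 552 mm
U4: ⌊552/2⌋ × 390 = 276 × 390 mm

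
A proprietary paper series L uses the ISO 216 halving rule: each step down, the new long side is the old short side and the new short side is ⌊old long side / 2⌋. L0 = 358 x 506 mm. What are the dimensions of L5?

L1: ⌊506/2⌋ × 358 = 253 × 358 mm
L2: ⌊358/2⌋ × 253 = 179 × 253 mm
L3: ⌊253/2⌋ × 179 = 126 × 179 mm
L4: ⌊179/2⌋ × 126 = 89 × 126 mm
L5: ⌊126/2⌋ × 89 = 63 × 89 mm

63 × 89 mm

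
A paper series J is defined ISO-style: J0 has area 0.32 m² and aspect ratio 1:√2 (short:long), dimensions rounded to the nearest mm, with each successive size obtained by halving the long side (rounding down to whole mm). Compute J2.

Let J0's short side be w mm. w · w√2 = 0.32 m² = 320,000 mm², so w ≈ 475.7 mm and w√2 ≈ 672.7 mm → J0 = 476 × 673 mm.
J1: ⌊673/2⌋ × 476 = 336 × 476 mm
J2: ⌊476/2⌋ × 336 = 238 × 336 mm

238 × 336 mm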